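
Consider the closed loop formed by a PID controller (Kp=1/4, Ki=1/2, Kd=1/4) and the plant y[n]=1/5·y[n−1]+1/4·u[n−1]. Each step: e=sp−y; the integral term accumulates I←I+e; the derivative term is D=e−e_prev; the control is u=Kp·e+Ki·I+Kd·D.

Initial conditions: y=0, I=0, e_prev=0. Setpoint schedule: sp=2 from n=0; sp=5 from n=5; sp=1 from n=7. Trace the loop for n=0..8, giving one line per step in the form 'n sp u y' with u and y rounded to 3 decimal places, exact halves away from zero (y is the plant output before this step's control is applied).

(exact arithmetic carried between steps; '≈' marks a value shown rounded to 6 d.p. or computed from one; I and e_prev carry over from the previous line; the table rounds u and y to 3 d.p., halves away from zero)
n=0: y=0, sp=2, e=sp−y=2; I=2, D=e−e_prev=2; u=1/4·2+1/2·2+1/4·2=2; next y=1/5·0+1/4·2=0.5
n=1: y=0.5, sp=2, e=sp−y=1.5; I=3.5, D=e−e_prev=-0.5; u=1/4·1.5+1/2·3.5+1/4·(-0.5)=2; next y=1/5·0.5+1/4·2=0.6
n=2: y=0.6, sp=2, e=sp−y=1.4; I=4.9, D=e−e_prev=-0.1; u=1/4·1.4+1/2·4.9+1/4·(-0.1)=2.775; next y=1/5·0.6+1/4·2.775=0.81375
n=3: y=0.81375, sp=2, e=sp−y=1.18625; I=6.08625, D=e−e_prev=-0.21375; u=1/4·1.18625+1/2·6.08625+1/4·(-0.21375)=3.28625; next y=1/5·0.81375+1/4·3.28625≈0.984313
n=4: y≈0.984313, sp=2, e=sp−y≈1.015688; I≈7.101938, D=e−e_prev≈-0.170563; u=1/4·1.015688+1/2·7.101938+1/4·(-0.170563)≈3.76225; next y=1/5·0.984313+1/4·3.76225≈1.137425
n=5: y=1.137425, sp=5, e=sp−y=3.862575; I≈10.964513, D=e−e_prev≈2.846888; u=1/4·3.862575+1/2·10.964513+1/4·2.846888≈7.159622; next y=1/5·1.137425+1/4·7.159622≈2.017390
n=6: y≈2.017390, sp=5, e=sp−y≈2.982610; I≈13.947122, D=e−e_prev≈-0.879965; u=1/4·2.982610+1/2·13.947122+1/4·(-0.879965)≈7.499222; next y=1/5·2.017390+1/4·7.499222≈2.278284
n=7: y≈2.278284, sp=1, e=sp−y≈-1.278284; I≈12.668838, D=e−e_prev≈-4.260893; u=1/4·(-1.278284)+1/2·12.668838+1/4·(-4.260893)≈4.949625; next y=1/5·2.278284+1/4·4.949625≈1.693063
n=8: y≈1.693063, sp=1, e=sp−y≈-0.693063; I≈11.975775, D=e−e_prev≈0.585221; u=1/4·(-0.693063)+1/2·11.975775+1/4·0.585221≈5.960927; next y=1/5·1.693063+1/4·5.960927≈1.828844

0 2 2.000 0.000
1 2 2.000 0.500
2 2 2.775 0.600
3 2 3.286 0.814
4 2 3.762 0.984
5 5 7.160 1.137
6 5 7.499 2.017
7 1 4.950 2.278
8 1 5.961 1.693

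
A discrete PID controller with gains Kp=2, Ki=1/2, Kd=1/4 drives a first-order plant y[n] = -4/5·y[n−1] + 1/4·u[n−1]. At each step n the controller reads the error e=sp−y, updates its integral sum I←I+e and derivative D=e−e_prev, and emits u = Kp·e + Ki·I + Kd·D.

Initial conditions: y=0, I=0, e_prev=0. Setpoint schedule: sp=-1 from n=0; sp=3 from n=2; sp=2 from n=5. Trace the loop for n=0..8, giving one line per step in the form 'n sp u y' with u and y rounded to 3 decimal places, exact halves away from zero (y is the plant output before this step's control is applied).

(exact arithmetic carried between steps; '≈' marks a value shown rounded to 6 d.p. or computed from one; I and e_prev carry over from the previous line; the table rounds u and y to 3 d.p., halves away from zero)
n=0: y=0, sp=-1, e=sp−y=-1; I=-1, D=e−e_prev=-1; u=2·(-1)+1/2·(-1)+1/4·(-1)=-2.75; next y=-4/5·0+1/4·(-2.75)=-0.6875
n=1: y=-0.6875, sp=-1, e=sp−y=-0.3125; I=-1.3125, D=e−e_prev=0.6875; u=2·(-0.3125)+1/2·(-1.3125)+1/4·0.6875=-1.109375; next y=-4/5·(-0.6875)+1/4·(-1.109375)≈0.272656
n=2: y≈0.272656, sp=3, e=sp−y≈2.727344; I≈1.414844, D=e−e_prev≈3.039844; u=2·2.727344+1/2·1.414844+1/4·3.039844≈6.922070; next y=-4/5·0.272656+1/4·6.922070≈1.512393
n=3: y≈1.512393, sp=3, e=sp−y≈1.487607; I≈2.902451, D=e−e_prev≈-1.239736; u=2·1.487607+1/2·2.902451+1/4·(-1.239736)≈4.116506; next y=-4/5·1.512393+1/4·4.116506≈-0.180787
n=4: y≈-0.180787, sp=3, e=sp−y≈3.180787; I≈6.083239, D=e−e_prev≈1.693180; u=2·3.180787+1/2·6.083239+1/4·1.693180≈9.826489; next y=-4/5·(-0.180787)+1/4·9.826489≈2.601252
n=5: y≈2.601252, sp=2, e=sp−y≈-0.601252; I≈5.481986, D=e−e_prev≈-3.782040; u=2·(-0.601252)+1/2·5.481986+1/4·(-3.782040)≈0.592979; next y=-4/5·2.601252+1/4·0.592979≈-1.932757
n=6: y≈-1.932757, sp=2, e=sp−y≈3.932757; I≈9.414744, D=e−e_prev≈4.534009; u=2·3.932757+1/2·9.414744+1/4·4.534009≈13.706389; next y=-4/5·(-1.932757)+1/4·13.706389≈4.972803
n=7: y≈4.972803, sp=2, e=sp−y≈-2.972803; I≈6.441941, D=e−e_prev≈-6.905560; u=2·(-2.972803)+1/2·6.441941+1/4·(-6.905560)≈-4.451025; next y=-4/5·4.972803+1/4·(-4.451025)≈-5.090999
n=8: y≈-5.090999, sp=2, e=sp−y≈7.090999; I≈13.532939, D=e−e_prev≈10.063802; u=2·7.090999+1/2·13.532939+1/4·10.063802≈23.464417; next y=-4/5·(-5.090999)+1/4·23.464417≈9.938903

0 -1 -2.750 0.000
1 -1 -1.109 -0.688
2 3 6.922 0.273
3 3 4.117 1.512
4 3 9.826 -0.181
5 2 0.593 2.601
6 2 13.706 -1.933
7 2 -4.451 4.973
8 2 23.464 -5.091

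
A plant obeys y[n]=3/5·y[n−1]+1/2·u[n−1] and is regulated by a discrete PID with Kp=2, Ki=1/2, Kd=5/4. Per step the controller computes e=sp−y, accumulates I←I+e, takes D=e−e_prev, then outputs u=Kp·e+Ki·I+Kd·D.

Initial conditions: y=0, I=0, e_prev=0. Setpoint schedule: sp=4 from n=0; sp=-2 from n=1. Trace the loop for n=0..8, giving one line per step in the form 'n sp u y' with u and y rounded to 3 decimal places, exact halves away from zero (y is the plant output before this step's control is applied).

(exact arithmetic carried between steps; '≈' marks a value shown rounded to 6 d.p. or computed from one; I and e_prev carry over from the previous line; the table rounds u and y to 3 d.p., halves away from zero)
n=0: y=0, sp=4, e=sp−y=4; I=4, D=e−e_prev=4; u=2·4+1/2·4+5/4·4=15; next y=3/5·0+1/2·15=7.5
n=1: y=7.5, sp=-2, e=sp−y=-9.5; I=-5.5, D=e−e_prev=-13.5; u=2·(-9.5)+1/2·(-5.5)+5/4·(-13.5)=-38.625; next y=3/5·7.5+1/2·(-38.625)=-14.8125
n=2: y=-14.8125, sp=-2, e=sp−y=12.8125; I=7.3125, D=e−e_prev=22.3125; u=2·12.8125+1/2·7.3125+5/4·22.3125=57.171875; next y=3/5·(-14.8125)+1/2·57.171875≈19.698438
n=3: y≈19.698438, sp=-2, e=sp−y≈-21.698438; I≈-14.385938, D=e−e_prev≈-34.510938; u=2·(-21.698438)+1/2·(-14.385938)+5/4·(-34.510938)≈-93.728516; next y=3/5·19.698438+1/2·(-93.728516)≈-35.045195
n=4: y≈-35.045195, sp=-2, e=sp−y≈33.045195; I≈18.659258, D=e−e_prev≈54.743633; u=2·33.045195+1/2·18.659258+5/4·54.743633≈143.849561; next y=3/5·(-35.045195)+1/2·143.849561≈50.897663
n=5: y≈50.897663, sp=-2, e=sp−y≈-52.897663; I≈-34.238405, D=e−e_prev≈-85.942858; u=2·(-52.897663)+1/2·(-34.238405)+5/4·(-85.942858)≈-230.343102; next y=3/5·50.897663+1/2·(-230.343102)≈-84.632953
n=6: y≈-84.632953, sp=-2, e=sp−y≈82.632953; I≈48.394548, D=e−e_prev≈135.530616; u=2·82.632953+1/2·48.394548+5/4·135.530616≈358.876450; next y=3/5·(-84.632953)+1/2·358.876450≈128.658453
n=7: y≈128.658453, sp=-2, e=sp−y≈-130.658453; I≈-82.263905, D=e−e_prev≈-213.291406; u=2·(-130.658453)+1/2·(-82.263905)+5/4·(-213.291406)≈-569.063117; next y=3/5·128.658453+1/2·(-569.063117)≈-207.336487
n=8: y≈-207.336487, sp=-2, e=sp−y≈205.336487; I≈123.072581, D=e−e_prev≈335.994940; u=2·205.336487+1/2·123.072581+5/4·335.994940≈892.202939; next y=3/5·(-207.336487)+1/2·892.202939≈321.699577

0 4 15.000 0.000
1 -2 -38.625 7.500
2 -2 57.172 -14.813
3 -2 -93.729 19.698
4 -2 143.850 -35.045
5 -2 -230.343 50.898
6 -2 358.876 -84.633
7 -2 -569.063 128.658
8 -2 892.203 -207.336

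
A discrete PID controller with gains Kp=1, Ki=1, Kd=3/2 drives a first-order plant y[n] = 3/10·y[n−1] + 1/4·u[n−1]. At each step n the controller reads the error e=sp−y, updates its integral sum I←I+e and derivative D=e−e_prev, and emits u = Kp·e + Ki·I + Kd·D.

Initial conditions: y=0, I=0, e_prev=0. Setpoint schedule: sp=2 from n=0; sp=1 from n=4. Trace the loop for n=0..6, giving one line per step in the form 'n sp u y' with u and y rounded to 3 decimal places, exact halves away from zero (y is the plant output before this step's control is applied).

(exact arithmetic carried between steps; '≈' marks a value shown rounded to 6 d.p. or computed from one; I and e_prev carry over from the previous line; the table rounds u and y to 3 d.p., halves away from zero)
n=0: y=0, sp=2, e=sp−y=2; I=2, D=e−e_prev=2; u=1·2+1·2+3/2·2=7; next y=3/10·0+1/4·7=1.75
n=1: y=1.75, sp=2, e=sp−y=0.25; I=2.25, D=e−e_prev=-1.75; u=1·0.25+1·2.25+3/2·(-1.75)=-0.125; next y=3/10·1.75+1/4·(-0.125)=0.49375
n=2: y=0.49375, sp=2, e=sp−y=1.50625; I=3.75625, D=e−e_prev=1.25625; u=1·1.50625+1·3.75625+3/2·1.25625=7.146875; next y=3/10·0.49375+1/4·7.146875≈1.934844
n=3: y≈1.934844, sp=2, e=sp−y≈0.065156; I≈3.821406, D=e−e_prev≈-1.441094; u=1·0.065156+1·3.821406+3/2·(-1.441094)≈1.724922; next y=3/10·1.934844+1/4·1.724922≈1.011684
n=4: y≈1.011684, sp=1, e=sp−y≈-0.011684; I≈3.809723, D=e−e_prev≈-0.076840; u=1·(-0.011684)+1·3.809723+3/2·(-0.076840)≈3.682779; next y=3/10·1.011684+1/4·3.682779≈1.224200
n=5: y≈1.224200, sp=1, e=sp−y≈-0.224200; I≈3.585523, D=e−e_prev≈-0.212516; u=1·(-0.224200)+1·3.585523+3/2·(-0.212516)≈3.042548; next y=3/10·1.224200+1/4·3.042548≈1.127897
n=6: y≈1.127897, sp=1, e=sp−y≈-0.127897; I≈3.457626, D=e−e_prev≈0.096303; u=1·(-0.127897)+1·3.457626+3/2·0.096303≈3.474183; next y=3/10·1.127897+1/4·3.474183≈1.206915

0 2 7.000 0.000
1 2 -0.125 1.750
2 2 7.147 0.494
3 2 1.725 1.935
4 1 3.683 1.012
5 1 3.043 1.224
6 1 3.474 1.128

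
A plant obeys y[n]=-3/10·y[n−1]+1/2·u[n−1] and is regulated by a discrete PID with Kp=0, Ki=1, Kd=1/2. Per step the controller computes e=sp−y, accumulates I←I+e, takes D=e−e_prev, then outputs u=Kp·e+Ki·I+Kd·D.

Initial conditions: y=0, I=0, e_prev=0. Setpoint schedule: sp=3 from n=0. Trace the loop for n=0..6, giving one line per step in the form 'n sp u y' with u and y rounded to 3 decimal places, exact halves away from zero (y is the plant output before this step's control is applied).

0 3 4.500 0.000
1 3 2.625 2.250
2 3 6.919 0.638
3 3 4.529 3.268
4 3 8.552 1.284
5 3 5.366 3.891
6 3 9.341 1.516

(exact arithmetic carried between steps; '≈' marks a value shown rounded to 6 d.p. or computed from one; I and e_prev carry over from the previous line; the table rounds u and y to 3 d.p., halves away from zero)
n=0: y=0, sp=3, e=sp−y=3; I=3, D=e−e_prev=3; u=0·3+1·3+1/2·3=4.5; next y=-3/10·0+1/2·4.5=2.25
n=1: y=2.25, sp=3, e=sp−y=0.75; I=3.75, D=e−e_prev=-2.25; u=0·0.75+1·3.75+1/2·(-2.25)=2.625; next y=-3/10·2.25+1/2·2.625=0.6375
n=2: y=0.6375, sp=3, e=sp−y=2.3625; I=6.1125, D=e−e_prev=1.6125; u=0·2.3625+1·6.1125+1/2·1.6125=6.91875; next y=-3/10·0.6375+1/2·6.91875=3.268125
n=3: y=3.268125, sp=3, e=sp−y=-0.268125; I=5.844375, D=e−e_prev=-2.630625; u=0·(-0.268125)+1·5.844375+1/2·(-2.630625)≈4.529063; next y=-3/10·3.268125+1/2·4.529063≈1.284094
n=4: y≈1.284094, sp=3, e=sp−y≈1.715906; I≈7.560281, D=e−e_prev≈1.984031; u=0·1.715906+1·7.560281+1/2·1.984031≈8.552297; next y=-3/10·1.284094+1/2·8.552297≈3.890920
n=5: y≈3.890920, sp=3, e=sp−y≈-0.890920; I≈6.669361, D=e−e_prev≈-2.606827; u=0·(-0.890920)+1·6.669361+1/2·(-2.606827)≈5.365948; next y=-3/10·3.890920+1/2·5.365948≈1.515698
n=6: y≈1.515698, sp=3, e=sp−y≈1.484302; I≈8.153663, D=e−e_prev≈2.375223; u=0·1.484302+1·8.153663+1/2·2.375223≈9.341274; next y=-3/10·1.515698+1/2·9.341274≈4.215928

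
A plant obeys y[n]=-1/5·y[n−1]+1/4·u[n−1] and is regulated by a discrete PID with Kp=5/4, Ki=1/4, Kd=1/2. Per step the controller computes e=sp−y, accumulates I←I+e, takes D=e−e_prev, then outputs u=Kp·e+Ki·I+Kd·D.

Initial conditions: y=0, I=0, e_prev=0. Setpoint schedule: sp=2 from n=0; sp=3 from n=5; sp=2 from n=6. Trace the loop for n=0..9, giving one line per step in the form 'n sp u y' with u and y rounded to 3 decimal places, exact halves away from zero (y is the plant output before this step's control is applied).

(exact arithmetic carried between steps; '≈' marks a value shown rounded to 6 d.p. or computed from one; I and e_prev carry over from the previous line; the table rounds u and y to 3 d.p., halves away from zero)
n=0: y=0, sp=2, e=sp−y=2; I=2, D=e−e_prev=2; u=5/4·2+1/4·2+1/2·2=4; next y=-1/5·0+1/4·4=1
n=1: y=1, sp=2, e=sp−y=1; I=3, D=e−e_prev=-1; u=5/4·1+1/4·3+1/2·(-1)=1.5; next y=-1/5·1+1/4·1.5=0.175
n=2: y=0.175, sp=2, e=sp−y=1.825; I=4.825, D=e−e_prev=0.825; u=5/4·1.825+1/4·4.825+1/2·0.825=3.9; next y=-1/5·0.175+1/4·3.9=0.94
n=3: y=0.94, sp=2, e=sp−y=1.06; I=5.885, D=e−e_prev=-0.765; u=5/4·1.06+1/4·5.885+1/2·(-0.765)=2.41375; next y=-1/5·0.94+1/4·2.41375≈0.415438
n=4: y≈0.415438, sp=2, e=sp−y≈1.584563; I≈7.469563, D=e−e_prev≈0.524563; u=5/4·1.584563+1/4·7.469563+1/2·0.524563≈4.110375; next y=-1/5·0.415438+1/4·4.110375≈0.944506
n=5: y≈0.944506, sp=3, e=sp−y≈2.055494; I≈9.525056, D=e−e_prev≈0.470931; u=5/4·2.055494+1/4·9.525056+1/2·0.470931≈5.186097; next y=-1/5·0.944506+1/4·5.186097≈1.107623
n=6: y≈1.107623, sp=2, e=sp−y≈0.892377; I≈10.417433, D=e−e_prev≈-1.163117; u=5/4·0.892377+1/4·10.417433+1/2·(-1.163117)≈3.138271; next y=-1/5·1.107623+1/4·3.138271≈0.563043
n=7: y≈0.563043, sp=2, e=sp−y≈1.436957; I≈11.854390, D=e−e_prev≈0.544580; u=5/4·1.436957+1/4·11.854390+1/2·0.544580≈5.032083; next y=-1/5·0.563043+1/4·5.032083≈1.145412
n=8: y≈1.145412, sp=2, e=sp−y≈0.854588; I≈12.708978, D=e−e_prev≈-0.582369; u=5/4·0.854588+1/4·12.708978+1/2·(-0.582369)≈3.954295; next y=-1/5·1.145412+1/4·3.954295≈0.759491
n=9: y≈0.759491, sp=2, e=sp−y≈1.240509; I≈13.949487, D=e−e_prev≈0.385921; u=5/4·1.240509+1/4·13.949487+1/2·0.385921≈5.230968; next y=-1/5·0.759491+1/4·5.230968≈1.155844

0 2 4.000 0.000
1 2 1.500 1.000
2 2 3.900 0.175
3 2 2.414 0.940
4 2 4.110 0.415
5 3 5.186 0.945
6 2 3.138 1.108
7 2 5.032 0.563
8 2 3.954 1.145
9 2 5.231 0.759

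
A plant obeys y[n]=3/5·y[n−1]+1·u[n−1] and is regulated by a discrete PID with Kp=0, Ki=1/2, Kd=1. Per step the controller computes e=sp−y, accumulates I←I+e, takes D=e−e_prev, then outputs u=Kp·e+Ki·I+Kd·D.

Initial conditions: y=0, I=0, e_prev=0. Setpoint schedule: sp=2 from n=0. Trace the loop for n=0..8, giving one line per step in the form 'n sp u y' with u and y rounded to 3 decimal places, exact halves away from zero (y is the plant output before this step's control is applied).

(exact arithmetic carried between steps; '≈' marks a value shown rounded to 6 d.p. or computed from one; I and e_prev carry over from the previous line; the table rounds u and y to 3 d.p., halves away from zero)
n=0: y=0, sp=2, e=sp−y=2; I=2, D=e−e_prev=2; u=0·2+1/2·2+1·2=3; next y=3/5·0+1·3=3
n=1: y=3, sp=2, e=sp−y=-1; I=1, D=e−e_prev=-3; u=0·(-1)+1/2·1+1·(-3)=-2.5; next y=3/5·3+1·(-2.5)=-0.7
n=2: y=-0.7, sp=2, e=sp−y=2.7; I=3.7, D=e−e_prev=3.7; u=0·2.7+1/2·3.7+1·3.7=5.55; next y=3/5·(-0.7)+1·5.55=5.13
n=3: y=5.13, sp=2, e=sp−y=-3.13; I=0.57, D=e−e_prev=-5.83; u=0·(-3.13)+1/2·0.57+1·(-5.83)=-5.545; next y=3/5·5.13+1·(-5.545)=-2.467
n=4: y=-2.467, sp=2, e=sp−y=4.467; I=5.037, D=e−e_prev=7.597; u=0·4.467+1/2·5.037+1·7.597=10.1155; next y=3/5·(-2.467)+1·10.1155=8.6353
n=5: y=8.6353, sp=2, e=sp−y=-6.6353; I=-1.5983, D=e−e_prev=-11.1023; u=0·(-6.6353)+1/2·(-1.5983)+1·(-11.1023)=-11.90145; next y=3/5·8.6353+1·(-11.90145)=-6.72027
n=6: y=-6.72027, sp=2, e=sp−y=8.72027; I=7.12197, D=e−e_prev=15.35557; u=0·8.72027+1/2·7.12197+1·15.35557=18.916555; next y=3/5·(-6.72027)+1·18.916555=14.884393
n=7: y=14.884393, sp=2, e=sp−y=-12.884393; I=-5.762423, D=e−e_prev=-21.604663; u=0·(-12.884393)+1/2·(-5.762423)+1·(-21.604663)≈-24.485875; next y=3/5·14.884393+1·(-24.485875)≈-15.555239
n=8: y≈-15.555239, sp=2, e=sp−y≈17.555239; I≈11.792816, D=e−e_prev≈30.439632; u=0·17.555239+1/2·11.792816+1·30.439632≈36.336040; next y=3/5·(-15.555239)+1·36.336040≈27.002896

0 2 3.000 0.000
1 2 -2.500 3.000
2 2 5.550 -0.700
3 2 -5.545 5.130
4 2 10.116 -2.467
5 2 -11.901 8.635
6 2 18.917 -6.720
7 2 -24.486 14.884
8 2 36.336 -15.555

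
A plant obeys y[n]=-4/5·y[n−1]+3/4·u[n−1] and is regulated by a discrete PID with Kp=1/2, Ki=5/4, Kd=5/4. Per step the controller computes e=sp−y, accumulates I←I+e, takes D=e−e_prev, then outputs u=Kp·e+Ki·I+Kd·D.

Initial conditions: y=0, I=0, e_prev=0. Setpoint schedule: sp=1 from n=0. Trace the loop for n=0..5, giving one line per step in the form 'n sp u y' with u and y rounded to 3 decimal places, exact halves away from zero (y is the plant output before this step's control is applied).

(exact arithmetic carried between steps; '≈' marks a value shown rounded to 6 d.p. or computed from one; I and e_prev carry over from the previous line; the table rounds u and y to 3 d.p., halves away from zero)
n=0: y=0, sp=1, e=sp−y=1; I=1, D=e−e_prev=1; u=1/2·1+5/4·1+5/4·1=3; next y=-4/5·0+3/4·3=2.25
n=1: y=2.25, sp=1, e=sp−y=-1.25; I=-0.25, D=e−e_prev=-2.25; u=1/2·(-1.25)+5/4·(-0.25)+5/4·(-2.25)=-3.75; next y=-4/5·2.25+3/4·(-3.75)=-4.6125
n=2: y=-4.6125, sp=1, e=sp−y=5.6125; I=5.3625, D=e−e_prev=6.8625; u=1/2·5.6125+5/4·5.3625+5/4·6.8625=18.0875; next y=-4/5·(-4.6125)+3/4·18.0875=17.255625
n=3: y=17.255625, sp=1, e=sp−y=-16.255625; I=-10.893125, D=e−e_prev=-21.868125; u=1/2·(-16.255625)+5/4·(-10.893125)+5/4·(-21.868125)=-49.079375; next y=-4/5·17.255625+3/4·(-49.079375)≈-50.614031
n=4: y≈-50.614031, sp=1, e=sp−y≈51.614031; I≈40.720906, D=e−e_prev≈67.869656; u=1/2·51.614031+5/4·40.720906+5/4·67.869656≈161.545219; next y=-4/5·(-50.614031)+3/4·161.545219≈161.650139
n=5: y≈161.650139, sp=1, e=sp−y≈-160.650139; I≈-119.929233, D=e−e_prev≈-212.264170; u=1/2·(-160.650139)+5/4·(-119.929233)+5/4·(-212.264170)≈-495.566823; next y=-4/5·161.650139+3/4·(-495.566823)≈-500.995229

0 1 3.000 0.000
1 1 -3.750 2.250
2 1 18.088 -4.613
3 1 -49.079 17.256
4 1 161.545 -50.614
5 1 -495.567 161.650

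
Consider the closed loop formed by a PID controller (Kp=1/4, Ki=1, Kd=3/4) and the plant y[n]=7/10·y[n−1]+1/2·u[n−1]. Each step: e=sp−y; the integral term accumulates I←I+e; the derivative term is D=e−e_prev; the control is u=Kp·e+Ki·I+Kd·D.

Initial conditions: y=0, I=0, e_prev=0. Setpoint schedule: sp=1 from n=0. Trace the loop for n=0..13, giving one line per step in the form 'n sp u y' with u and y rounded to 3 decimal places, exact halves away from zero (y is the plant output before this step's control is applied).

(exact arithmetic carried between steps; '≈' marks a value shown rounded to 6 d.p. or computed from one; I and e_prev carry over from the previous line; the table rounds u and y to 3 d.p., halves away from zero)
n=0: y=0, sp=1, e=sp−y=1; I=1, D=e−e_prev=1; u=1/4·1+1·1+3/4·1=2; next y=7/10·0+1/2·2=1
n=1: y=1, sp=1, e=sp−y=0; I=1, D=e−e_prev=-1; u=1/4·0+1·1+3/4·(-1)=0.25; next y=7/10·1+1/2·0.25=0.825
n=2: y=0.825, sp=1, e=sp−y=0.175; I=1.175, D=e−e_prev=0.175; u=1/4·0.175+1·1.175+3/4·0.175=1.35; next y=7/10·0.825+1/2·1.35=1.2525
n=3: y=1.2525, sp=1, e=sp−y=-0.2525; I=0.9225, D=e−e_prev=-0.4275; u=1/4·(-0.2525)+1·0.9225+3/4·(-0.4275)=0.53875; next y=7/10·1.2525+1/2·0.53875=1.146125
n=4: y=1.146125, sp=1, e=sp−y=-0.146125; I=0.776375, D=e−e_prev=0.106375; u=1/4·(-0.146125)+1·0.776375+3/4·0.106375=0.819625; next y=7/10·1.146125+1/2·0.819625=1.2121
n=5: y=1.2121, sp=1, e=sp−y=-0.2121; I=0.564275, D=e−e_prev=-0.065975; u=1/4·(-0.2121)+1·0.564275+3/4·(-0.065975)≈0.461769; next y=7/10·1.2121+1/2·0.461769≈1.079354
n=6: y≈1.079354, sp=1, e=sp−y≈-0.079354; I≈0.484921, D=e−e_prev≈0.132746; u=1/4·(-0.079354)+1·0.484921+3/4·0.132746≈0.564641; next y=7/10·1.079354+1/2·0.564641≈1.037869
n=7: y≈1.037869, sp=1, e=sp−y≈-0.037869; I≈0.447052, D=e−e_prev≈0.041486; u=1/4·(-0.037869)+1·0.447052+3/4·0.041486≈0.468699; next y=7/10·1.037869+1/2·0.468699≈0.960858
n=8: y≈0.960858, sp=1, e=sp−y≈0.039142; I≈0.486194, D=e−e_prev≈0.077011; u=1/4·0.039142+1·0.486194+3/4·0.077011≈0.553738; next y=7/10·0.960858+1/2·0.553738≈0.949469
n=9: y≈0.949469, sp=1, e=sp−y≈0.050531; I≈0.536725, D=e−e_prev≈0.011388; u=1/4·0.050531+1·0.536725+3/4·0.011388≈0.557899; next y=7/10·0.949469+1/2·0.557899≈0.943578
n=10: y≈0.943578, sp=1, e=sp−y≈0.056422; I≈0.593147, D=e−e_prev≈0.005892; u=1/4·0.056422+1·0.593147+3/4·0.005892≈0.611671; next y=7/10·0.943578+1/2·0.611671≈0.966340
n=11: y≈0.966340, sp=1, e=sp−y≈0.033660; I≈0.626807, D=e−e_prev≈-0.022762; u=1/4·0.033660+1·0.626807+3/4·(-0.022762)≈0.618150; next y=7/10·0.966340+1/2·0.618150≈0.985513
n=12: y≈0.985513, sp=1, e=sp−y≈0.014487; I≈0.641294, D=e−e_prev≈-0.019173; u=1/4·0.014487+1·0.641294+3/4·(-0.019173)≈0.630536; next y=7/10·0.985513+1/2·0.630536≈1.005127
n=13: y≈1.005127, sp=1, e=sp−y≈-0.005127; I≈0.636167, D=e−e_prev≈-0.019614; u=1/4·(-0.005127)+1·0.636167+3/4·(-0.019614)≈0.620175; next y=7/10·1.005127+1/2·0.620175≈1.013676

0 1 2.000 0.000
1 1 0.250 1.000
2 1 1.350 0.825
3 1 0.539 1.253
4 1 0.820 1.146
5 1 0.462 1.212
6 1 0.565 1.079
7 1 0.469 1.038
8 1 0.554 0.961
9 1 0.558 0.949
10 1 0.612 0.944
11 1 0.618 0.966
12 1 0.631 0.986
13 1 0.620 1.005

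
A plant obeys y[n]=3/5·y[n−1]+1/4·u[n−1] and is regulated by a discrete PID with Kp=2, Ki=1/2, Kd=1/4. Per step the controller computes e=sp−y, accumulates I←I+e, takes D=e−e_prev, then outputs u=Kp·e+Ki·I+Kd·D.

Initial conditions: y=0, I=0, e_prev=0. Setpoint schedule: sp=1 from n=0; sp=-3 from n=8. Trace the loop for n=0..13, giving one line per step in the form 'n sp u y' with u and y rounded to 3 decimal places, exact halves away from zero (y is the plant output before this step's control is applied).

0 1 2.750 0.000
1 1 1.109 0.688
2 1 1.431 0.690
3 1 1.362 0.772
4 1 1.409 0.803
5 1 1.430 0.834
6 1 1.455 0.858
7 1 1.476 0.879
8 -3 -9.506 0.896
9 -3 -2.929 -1.839
10 -3 -4.202 -1.836
11 -3 -3.914 -2.152
12 -3 -4.093 -2.270
13 -3 -4.170 -2.385

(exact arithmetic carried between steps; '≈' marks a value shown rounded to 6 d.p. or computed from one; I and e_prev carry over from the previous line; the table rounds u and y to 3 d.p., halves away from zero)
n=0: y=0, sp=1, e=sp−y=1; I=1, D=e−e_prev=1; u=2·1+1/2·1+1/4·1=2.75; next y=3/5·0+1/4·2.75=0.6875
n=1: y=0.6875, sp=1, e=sp−y=0.3125; I=1.3125, D=e−e_prev=-0.6875; u=2·0.3125+1/2·1.3125+1/4·(-0.6875)=1.109375; next y=3/5·0.6875+1/4·1.109375≈0.689844
n=2: y≈0.689844, sp=1, e=sp−y≈0.310156; I≈1.622656, D=e−e_prev≈-0.002344; u=2·0.310156+1/2·1.622656+1/4·(-0.002344)≈1.431055; next y=3/5·0.689844+1/4·1.431055≈0.771670
n=3: y≈0.771670, sp=1, e=sp−y≈0.228330; I≈1.850986, D=e−e_prev≈-0.081826; u=2·0.228330+1/2·1.850986+1/4·(-0.081826)≈1.361697; next y=3/5·0.771670+1/4·1.361697≈0.803426
n=4: y≈0.803426, sp=1, e=sp−y≈0.196574; I≈2.047560, D=e−e_prev≈-0.031756; u=2·0.196574+1/2·2.047560+1/4·(-0.031756)≈1.408989; next y=3/5·0.803426+1/4·1.408989≈0.834303
n=5: y≈0.834303, sp=1, e=sp−y≈0.165697; I≈2.213257, D=e−e_prev≈-0.030877; u=2·0.165697+1/2·2.213257+1/4·(-0.030877)≈1.430304; next y=3/5·0.834303+1/4·1.430304≈0.858158
n=6: y≈0.858158, sp=1, e=sp−y≈0.141842; I≈2.355100, D=e−e_prev≈-0.023855; u=2·0.141842+1/2·2.355100+1/4·(-0.023855)≈1.455271; next y=3/5·0.858158+1/4·1.455271≈0.878712
n=7: y≈0.878712, sp=1, e=sp−y≈0.121288; I≈2.476387, D=e−e_prev≈-0.020555; u=2·0.121288+1/2·2.476387+1/4·(-0.020555)≈1.475630; next y=3/5·0.878712+1/4·1.475630≈0.896135
n=8: y≈0.896135, sp=-3, e=sp−y≈-3.896135; I≈-1.419748, D=e−e_prev≈-4.017423; u=2·(-3.896135)+1/2·(-1.419748)+1/4·(-4.017423)≈-9.506499; next y=3/5·0.896135+1/4·(-9.506499)≈-1.838944
n=9: y≈-1.838944, sp=-3, e=sp−y≈-1.161056; I≈-2.580804, D=e−e_prev≈2.735079; u=2·(-1.161056)+1/2·(-2.580804)+1/4·2.735079≈-2.928744; next y=3/5·(-1.838944)+1/4·(-2.928744)≈-1.835552
n=10: y≈-1.835552, sp=-3, e=sp−y≈-1.164448; I≈-3.745251, D=e−e_prev≈-0.003391; u=2·(-1.164448)+1/2·(-3.745251)+1/4·(-0.003391)≈-4.202369; next y=3/5·(-1.835552)+1/4·(-4.202369)≈-2.151924
n=11: y≈-2.151924, sp=-3, e=sp−y≈-0.848076; I≈-4.593328, D=e−e_prev≈0.316371; u=2·(-0.848076)+1/2·(-4.593328)+1/4·0.316371≈-3.913724; next y=3/5·(-2.151924)+1/4·(-3.913724)≈-2.269585
n=12: y≈-2.269585, sp=-3, e=sp−y≈-0.730415; I≈-5.323743, D=e−e_prev≈0.117662; u=2·(-0.730415)+1/2·(-5.323743)+1/4·0.117662≈-4.093286; next y=3/5·(-2.269585)+1/4·(-4.093286)≈-2.385072
n=13: y≈-2.385072, sp=-3, e=sp−y≈-0.614928; I≈-5.938670, D=e−e_prev≈0.115487; u=2·(-0.614928)+1/2·(-5.938670)+1/4·0.115487≈-4.170318; next y=3/5·(-2.385072)+1/4·(-4.170318)≈-2.473623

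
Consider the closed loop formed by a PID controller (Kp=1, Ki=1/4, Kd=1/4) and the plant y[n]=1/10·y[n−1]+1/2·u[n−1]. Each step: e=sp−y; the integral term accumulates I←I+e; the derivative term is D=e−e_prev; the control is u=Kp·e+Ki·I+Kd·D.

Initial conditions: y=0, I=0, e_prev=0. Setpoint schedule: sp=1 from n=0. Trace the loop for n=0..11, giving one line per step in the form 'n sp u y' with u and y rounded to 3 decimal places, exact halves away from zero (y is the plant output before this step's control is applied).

(exact arithmetic carried between steps; '≈' marks a value shown rounded to 6 d.p. or computed from one; I and e_prev carry over from the previous line; the table rounds u and y to 3 d.p., halves away from zero)
n=0: y=0, sp=1, e=sp−y=1; I=1, D=e−e_prev=1; u=1·1+1/4·1+1/4·1=1.5; next y=1/10·0+1/2·1.5=0.75
n=1: y=0.75, sp=1, e=sp−y=0.25; I=1.25, D=e−e_prev=-0.75; u=1·0.25+1/4·1.25+1/4·(-0.75)=0.375; next y=1/10·0.75+1/2·0.375=0.2625
n=2: y=0.2625, sp=1, e=sp−y=0.7375; I=1.9875, D=e−e_prev=0.4875; u=1·0.7375+1/4·1.9875+1/4·0.4875=1.35625; next y=1/10·0.2625+1/2·1.35625=0.704375
n=3: y=0.704375, sp=1, e=sp−y=0.295625; I=2.283125, D=e−e_prev=-0.441875; u=1·0.295625+1/4·2.283125+1/4·(-0.441875)≈0.755938; next y=1/10·0.704375+1/2·0.755938≈0.448406
n=4: y≈0.448406, sp=1, e=sp−y≈0.551594; I≈2.834719, D=e−e_prev≈0.255969; u=1·0.551594+1/4·2.834719+1/4·0.255969≈1.324266; next y=1/10·0.448406+1/2·1.324266≈0.706973
n=5: y≈0.706973, sp=1, e=sp−y≈0.293027; I≈3.127745, D=e−e_prev≈-0.258567; u=1·0.293027+1/4·3.127745+1/4·(-0.258567)≈1.010321; next y=1/10·0.706973+1/2·1.010321≈0.575858
n=6: y≈0.575858, sp=1, e=sp−y≈0.424142; I≈3.551887, D=e−e_prev≈0.131116; u=1·0.424142+1/4·3.551887+1/4·0.131116≈1.344893; next y=1/10·0.575858+1/2·1.344893≈0.730032
n=7: y≈0.730032, sp=1, e=sp−y≈0.269968; I≈3.821855, D=e−e_prev≈-0.154174; u=1·0.269968+1/4·3.821855+1/4·(-0.154174)≈1.186888; next y=1/10·0.730032+1/2·1.186888≈0.666447
n=8: y≈0.666447, sp=1, e=sp−y≈0.333553; I≈4.155408, D=e−e_prev≈0.063585; u=1·0.333553+1/4·4.155408+1/4·0.063585≈1.388301; next y=1/10·0.666447+1/2·1.388301≈0.760795
n=9: y≈0.760795, sp=1, e=sp−y≈0.239205; I≈4.394613, D=e−e_prev≈-0.094348; u=1·0.239205+1/4·4.394613+1/4·(-0.094348)≈1.314271; next y=1/10·0.760795+1/2·1.314271≈0.733215
n=10: y≈0.733215, sp=1, e=sp−y≈0.266785; I≈4.661398, D=e−e_prev≈0.027580; u=1·0.266785+1/4·4.661398+1/4·0.027580≈1.439029; next y=1/10·0.733215+1/2·1.439029≈0.792836
n=11: y≈0.792836, sp=1, e=sp−y≈0.207164; I≈4.868562, D=e−e_prev≈-0.059621; u=1·0.207164+1/4·4.868562+1/4·(-0.059621)≈1.409399; next y=1/10·0.792836+1/2·1.409399≈0.783983

0 1 1.500 0.000
1 1 0.375 0.750
2 1 1.356 0.263
3 1 0.756 0.704
4 1 1.324 0.448
5 1 1.010 0.707
6 1 1.345 0.576
7 1 1.187 0.730
8 1 1.388 0.666
9 1 1.314 0.761
10 1 1.439 0.733
11 1 1.409 0.793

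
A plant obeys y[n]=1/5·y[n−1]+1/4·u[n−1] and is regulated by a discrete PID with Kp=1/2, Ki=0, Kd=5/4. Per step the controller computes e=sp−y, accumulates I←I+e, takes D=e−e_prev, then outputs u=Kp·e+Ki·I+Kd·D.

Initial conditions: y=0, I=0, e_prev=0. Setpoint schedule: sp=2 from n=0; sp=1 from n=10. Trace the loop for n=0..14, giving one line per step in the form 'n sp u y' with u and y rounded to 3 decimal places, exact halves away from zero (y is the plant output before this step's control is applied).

0 2 3.500 0.000
1 2 -0.531 0.875
2 2 2.020 0.042
3 2 0.154 0.513
4 2 1.395 0.141
5 2 0.517 0.377
6 2 1.113 0.205
7 2 0.697 0.319
8 2 0.982 0.238
9 2 0.785 0.293
10 1 -0.829 0.255
11 1 1.092 -0.156
12 1 -0.119 0.242
13 1 0.769 0.019
14 1 0.180 0.196

(exact arithmetic carried between steps; '≈' marks a value shown rounded to 6 d.p. or computed from one; I and e_prev carry over from the previous line; the table rounds u and y to 3 d.p., halves away from zero)
n=0: y=0, sp=2, e=sp−y=2; I=2, D=e−e_prev=2; u=1/2·2+0·2+5/4·2=3.5; next y=1/5·0+1/4·3.5=0.875
n=1: y=0.875, sp=2, e=sp−y=1.125; I=3.125, D=e−e_prev=-0.875; u=1/2·1.125+0·3.125+5/4·(-0.875)=-0.53125; next y=1/5·0.875+1/4·(-0.53125)≈0.042188
n=2: y≈0.042188, sp=2, e=sp−y≈1.957813; I≈5.082813, D=e−e_prev≈0.832813; u=1/2·1.957813+0·5.082813+5/4·0.832813≈2.019922; next y=1/5·0.042188+1/4·2.019922≈0.513418
n=3: y≈0.513418, sp=2, e=sp−y≈1.486582; I≈6.569395, D=e−e_prev≈-0.471230; u=1/2·1.486582+0·6.569395+5/4·(-0.471230)≈0.154253; next y=1/5·0.513418+1/4·0.154253≈0.141247
n=4: y≈0.141247, sp=2, e=sp−y≈1.858753; I≈8.428148, D=e−e_prev≈0.372171; u=1/2·1.858753+0·8.428148+5/4·0.372171≈1.394591; next y=1/5·0.141247+1/4·1.394591≈0.376897
n=5: y≈0.376897, sp=2, e=sp−y≈1.623103; I≈10.051251, D=e−e_prev≈-0.235650; u=1/2·1.623103+0·10.051251+5/4·(-0.235650)≈0.516989; next y=1/5·0.376897+1/4·0.516989≈0.204627
n=6: y≈0.204627, sp=2, e=sp−y≈1.795373; I≈11.846624, D=e−e_prev≈0.172270; u=1/2·1.795373+0·11.846624+5/4·0.172270≈1.113025; next y=1/5·0.204627+1/4·1.113025≈0.319181
n=7: y≈0.319181, sp=2, e=sp−y≈1.680819; I≈13.527443, D=e−e_prev≈-0.114555; u=1/2·1.680819+0·13.527443+5/4·(-0.114555)≈0.697216; next y=1/5·0.319181+1/4·0.697216≈0.238140
n=8: y≈0.238140, sp=2, e=sp−y≈1.761860; I≈15.289302, D=e−e_prev≈0.081041; u=1/2·1.761860+0·15.289302+5/4·0.081041≈0.982232; next y=1/5·0.238140+1/4·0.982232≈0.293186
n=9: y≈0.293186, sp=2, e=sp−y≈1.706814; I≈16.996116, D=e−e_prev≈-0.055046; u=1/2·1.706814+0·16.996116+5/4·(-0.055046)≈0.784600; next y=1/5·0.293186+1/4·0.784600≈0.254787
n=10: y≈0.254787, sp=1, e=sp−y≈0.745213; I≈17.741329, D=e−e_prev≈-0.961601; u=1/2·0.745213+0·17.741329+5/4·(-0.961601)≈-0.829395; next y=1/5·0.254787+1/4·(-0.829395)≈-0.156391
n=11: y≈-0.156391, sp=1, e=sp−y≈1.156391; I≈18.897721, D=e−e_prev≈0.411179; u=1/2·1.156391+0·18.897721+5/4·0.411179≈1.092169; next y=1/5·(-0.156391)+1/4·1.092169≈0.241764
n=12: y≈0.241764, sp=1, e=sp−y≈0.758236; I≈19.655957, D=e−e_prev≈-0.398155; u=1/2·0.758236+0·19.655957+5/4·(-0.398155)≈-0.118576; next y=1/5·0.241764+1/4·(-0.118576)≈0.018709
n=13: y≈0.018709, sp=1, e=sp−y≈0.981291; I≈20.637248, D=e−e_prev≈0.223055; u=1/2·0.981291+0·20.637248+5/4·0.223055≈0.769465; next y=1/5·0.018709+1/4·0.769465≈0.196108
n=14: y≈0.196108, sp=1, e=sp−y≈0.803892; I≈21.441140, D=e−e_prev≈-0.177399; u=1/2·0.803892+0·21.441140+5/4·(-0.177399)≈0.180197; next y=1/5·0.196108+1/4·0.180197≈0.084271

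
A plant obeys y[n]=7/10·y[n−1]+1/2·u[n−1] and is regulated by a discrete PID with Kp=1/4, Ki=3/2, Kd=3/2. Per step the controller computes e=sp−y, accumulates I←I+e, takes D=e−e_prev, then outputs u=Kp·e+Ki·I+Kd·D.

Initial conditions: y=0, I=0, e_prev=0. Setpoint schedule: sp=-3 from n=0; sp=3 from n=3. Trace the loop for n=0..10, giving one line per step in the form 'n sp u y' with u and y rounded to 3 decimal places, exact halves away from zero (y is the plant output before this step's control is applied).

0 -3 -9.750 0.000
1 -3 6.094 -4.875
2 -3 -13.062 -0.366
3 3 30.120 -6.787
4 3 -29.393 10.309
5 3 43.102 -7.480
6 3 -45.196 16.315
7 3 59.875 -11.178
8 3 -68.292 22.113
9 3 85.509 -18.667
10 3 -100.314 29.688

(exact arithmetic carried between steps; '≈' marks a value shown rounded to 6 d.p. or computed from one; I and e_prev carry over from the previous line; the table rounds u and y to 3 d.p., halves away from zero)
n=0: y=0, sp=-3, e=sp−y=-3; I=-3, D=e−e_prev=-3; u=1/4·(-3)+3/2·(-3)+3/2·(-3)=-9.75; next y=7/10·0+1/2·(-9.75)=-4.875
n=1: y=-4.875, sp=-3, e=sp−y=1.875; I=-1.125, D=e−e_prev=4.875; u=1/4·1.875+3/2·(-1.125)+3/2·4.875=6.09375; next y=7/10·(-4.875)+1/2·6.09375=-0.365625
n=2: y=-0.365625, sp=-3, e=sp−y=-2.634375; I=-3.759375, D=e−e_prev=-4.509375; u=1/4·(-2.634375)+3/2·(-3.759375)+3/2·(-4.509375)≈-13.061719; next y=7/10·(-0.365625)+1/2·(-13.061719)≈-6.786797
n=3: y≈-6.786797, sp=3, e=sp−y≈9.786797; I≈6.027422, D=e−e_prev≈12.421172; u=1/4·9.786797+3/2·6.027422+3/2·12.421172≈30.119590; next y=7/10·(-6.786797)+1/2·30.119590≈10.309037
n=4: y≈10.309037, sp=3, e=sp−y≈-7.309037; I≈-1.281615, D=e−e_prev≈-17.095834; u=1/4·(-7.309037)+3/2·(-1.281615)+3/2·(-17.095834)≈-29.393433; next y=7/10·10.309037+1/2·(-29.393433)≈-7.480391
n=5: y≈-7.480391, sp=3, e=sp−y≈10.480391; I≈9.198775, D=e−e_prev≈17.789428; u=1/4·10.480391+3/2·9.198775+3/2·17.789428≈43.102402; next y=7/10·(-7.480391)+1/2·43.102402≈16.314928
n=6: y≈16.314928, sp=3, e=sp−y≈-13.314928; I≈-4.116152, D=e−e_prev≈-23.795318; u=1/4·(-13.314928)+3/2·(-4.116152)+3/2·(-23.795318)≈-45.195938; next y=7/10·16.314928+1/2·(-45.195938)≈-11.177520
n=7: y≈-11.177520, sp=3, e=sp−y≈14.177520; I≈10.061367, D=e−e_prev≈27.492447; u=1/4·14.177520+3/2·10.061367+3/2·27.492447≈59.875102; next y=7/10·(-11.177520)+1/2·59.875102≈22.113287
n=8: y≈22.113287, sp=3, e=sp−y≈-19.113287; I≈-9.051920, D=e−e_prev≈-33.290807; u=1/4·(-19.113287)+3/2·(-9.051920)+3/2·(-33.290807)≈-68.292412; next y=7/10·22.113287+1/2·(-68.292412)≈-18.666905
n=9: y≈-18.666905, sp=3, e=sp−y≈21.666905; I≈12.614985, D=e−e_prev≈40.780192; u=1/4·21.666905+3/2·12.614985+3/2·40.780192≈85.509491; next y=7/10·(-18.666905)+1/2·85.509491≈29.687912
n=10: y≈29.687912, sp=3, e=sp−y≈-26.687912; I≈-14.072927, D=e−e_prev≈-48.354817; u=1/4·(-26.687912)+3/2·(-14.072927)+3/2·(-48.354817)≈-100.313595; next y=7/10·29.687912+1/2·(-100.313595)≈-29.375259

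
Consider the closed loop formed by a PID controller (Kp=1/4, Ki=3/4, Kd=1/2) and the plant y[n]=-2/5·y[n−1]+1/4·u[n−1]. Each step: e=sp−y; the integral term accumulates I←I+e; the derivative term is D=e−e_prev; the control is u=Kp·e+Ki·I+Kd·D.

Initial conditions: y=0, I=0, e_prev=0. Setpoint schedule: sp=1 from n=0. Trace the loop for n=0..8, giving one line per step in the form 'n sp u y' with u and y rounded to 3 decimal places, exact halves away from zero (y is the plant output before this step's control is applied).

(exact arithmetic carried between steps; '≈' marks a value shown rounded to 6 d.p. or computed from one; I and e_prev carry over from the previous line; the table rounds u and y to 3 d.p., halves away from zero)
n=0: y=0, sp=1, e=sp−y=1; I=1, D=e−e_prev=1; u=1/4·1+3/4·1+1/2·1=1.5; next y=-2/5·0+1/4·1.5=0.375
n=1: y=0.375, sp=1, e=sp−y=0.625; I=1.625, D=e−e_prev=-0.375; u=1/4·0.625+3/4·1.625+1/2·(-0.375)=1.1875; next y=-2/5·0.375+1/4·1.1875=0.146875
n=2: y=0.146875, sp=1, e=sp−y=0.853125; I=2.478125, D=e−e_prev=0.228125; u=1/4·0.853125+3/4·2.478125+1/2·0.228125≈2.185938; next y=-2/5·0.146875+1/4·2.185938≈0.487734
n=3: y≈0.487734, sp=1, e=sp−y≈0.512266; I≈2.990391, D=e−e_prev≈-0.340859; u=1/4·0.512266+3/4·2.990391+1/2·(-0.340859)≈2.200430; next y=-2/5·0.487734+1/4·2.200430≈0.355014
n=4: y≈0.355014, sp=1, e=sp−y≈0.644986; I≈3.635377, D=e−e_prev≈0.132721; u=1/4·0.644986+3/4·3.635377+1/2·0.132721≈2.954140; next y=-2/5·0.355014+1/4·2.954140≈0.596529
n=5: y≈0.596529, sp=1, e=sp−y≈0.403471; I≈4.038848, D=e−e_prev≈-0.241516; u=1/4·0.403471+3/4·4.038848+1/2·(-0.241516)≈3.009245; next y=-2/5·0.596529+1/4·3.009245≈0.513700
n=6: y≈0.513700, sp=1, e=sp−y≈0.486300; I≈4.525148, D=e−e_prev≈0.082830; u=1/4·0.486300+3/4·4.525148+1/2·0.082830≈3.556851; next y=-2/5·0.513700+1/4·3.556851≈0.683733
n=7: y≈0.683733, sp=1, e=sp−y≈0.316267; I≈4.841415, D=e−e_prev≈-0.170033; u=1/4·0.316267+3/4·4.841415+1/2·(-0.170033)≈3.625111; next y=-2/5·0.683733+1/4·3.625111≈0.632785
n=8: y≈0.632785, sp=1, e=sp−y≈0.367215; I≈5.208630, D=e−e_prev≈0.050948; u=1/4·0.367215+3/4·5.208630+1/2·0.050948≈4.023751; next y=-2/5·0.632785+1/4·4.023751≈0.752824

0 1 1.500 0.000
1 1 1.188 0.375
2 1 2.186 0.147
3 1 2.200 0.488
4 1 2.954 0.355
5 1 3.009 0.597
6 1 3.557 0.514
7 1 3.625 0.684
8 1 4.024 0.633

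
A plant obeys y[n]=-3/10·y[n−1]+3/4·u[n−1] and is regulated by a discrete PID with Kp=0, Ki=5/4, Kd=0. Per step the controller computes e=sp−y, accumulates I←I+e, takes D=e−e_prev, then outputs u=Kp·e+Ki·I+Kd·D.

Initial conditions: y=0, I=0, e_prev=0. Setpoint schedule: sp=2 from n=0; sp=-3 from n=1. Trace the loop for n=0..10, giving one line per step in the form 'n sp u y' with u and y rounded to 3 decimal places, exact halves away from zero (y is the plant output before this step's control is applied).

0 2 2.500 0.000
1 -3 -3.594 1.875
2 -3 -3.271 -3.258
3 -3 -5.176 -1.476
4 -3 -4.627 -3.439
5 -3 -5.329 -2.439
6 -3 -4.998 -3.265
7 -3 -5.287 -2.769
8 -3 -5.119 -3.134
9 -3 -5.245 -2.899
10 -3 -5.165 -3.064

(exact arithmetic carried between steps; '≈' marks a value shown rounded to 6 d.p. or computed from one; I and e_prev carry over from the previous line; the table rounds u and y to 3 d.p., halves away from zero)
n=0: y=0, sp=2, e=sp−y=2; I=2, D=e−e_prev=2; u=0·2+5/4·2+0·2=2.5; next y=-3/10·0+3/4·2.5=1.875
n=1: y=1.875, sp=-3, e=sp−y=-4.875; I=-2.875, D=e−e_prev=-6.875; u=0·(-4.875)+5/4·(-2.875)+0·(-6.875)=-3.59375; next y=-3/10·1.875+3/4·(-3.59375)≈-3.257813
n=2: y≈-3.257813, sp=-3, e=sp−y≈0.257813; I≈-2.617188, D=e−e_prev≈5.132813; u=0·0.257813+5/4·(-2.617188)+0·5.132813≈-3.271484; next y=-3/10·(-3.257813)+3/4·(-3.271484)≈-1.476270
n=3: y≈-1.476270, sp=-3, e=sp−y≈-1.523730; I≈-4.140918, D=e−e_prev≈-1.781543; u=0·(-1.523730)+5/4·(-4.140918)+0·(-1.781543)≈-5.176147; next y=-3/10·(-1.476270)+3/4·(-5.176147)≈-3.439230
n=4: y≈-3.439230, sp=-3, e=sp−y≈0.439230; I≈-3.701688, D=e−e_prev≈1.962960; u=0·0.439230+5/4·(-3.701688)+0·1.962960≈-4.627110; next y=-3/10·(-3.439230)+3/4·(-4.627110)≈-2.438564
n=5: y≈-2.438564, sp=-3, e=sp−y≈-0.561436; I≈-4.263124, D=e−e_prev≈-1.000666; u=0·(-0.561436)+5/4·(-4.263124)+0·(-1.000666)≈-5.328906; next y=-3/10·(-2.438564)+3/4·(-5.328906)≈-3.265110
n=6: y≈-3.265110, sp=-3, e=sp−y≈0.265110; I≈-3.998014, D=e−e_prev≈0.826546; u=0·0.265110+5/4·(-3.998014)+0·0.826546≈-4.997518; next y=-3/10·(-3.265110)+3/4·(-4.997518)≈-2.768606
n=7: y≈-2.768606, sp=-3, e=sp−y≈-0.231394; I≈-4.229409, D=e−e_prev≈-0.496505; u=0·(-0.231394)+5/4·(-4.229409)+0·(-0.496505)≈-5.286761; next y=-3/10·(-2.768606)+3/4·(-5.286761)≈-3.134489
n=8: y≈-3.134489, sp=-3, e=sp−y≈0.134489; I≈-4.094920, D=e−e_prev≈0.365884; u=0·0.134489+5/4·(-4.094920)+0·0.365884≈-5.118650; next y=-3/10·(-3.134489)+3/4·(-5.118650)≈-2.898640
n=9: y≈-2.898640, sp=-3, e=sp−y≈-0.101360; I≈-4.196279, D=e−e_prev≈-0.235849; u=0·(-0.101360)+5/4·(-4.196279)+0·(-0.235849)≈-5.245349; next y=-3/10·(-2.898640)+3/4·(-5.245349)≈-3.064420
n=10: y≈-3.064420, sp=-3, e=sp−y≈0.064420; I≈-4.131860, D=e−e_prev≈0.165779; u=0·0.064420+5/4·(-4.131860)+0·0.165779≈-5.164824; next y=-3/10·(-3.064420)+3/4·(-5.164824)≈-2.954292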